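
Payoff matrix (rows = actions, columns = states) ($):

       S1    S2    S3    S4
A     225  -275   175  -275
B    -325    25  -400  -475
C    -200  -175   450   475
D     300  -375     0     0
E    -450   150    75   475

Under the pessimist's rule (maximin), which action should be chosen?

Row minima: A=-275, B=-475, C=-200, D=-375, E=-450
Best worst-case = -200 → C.

C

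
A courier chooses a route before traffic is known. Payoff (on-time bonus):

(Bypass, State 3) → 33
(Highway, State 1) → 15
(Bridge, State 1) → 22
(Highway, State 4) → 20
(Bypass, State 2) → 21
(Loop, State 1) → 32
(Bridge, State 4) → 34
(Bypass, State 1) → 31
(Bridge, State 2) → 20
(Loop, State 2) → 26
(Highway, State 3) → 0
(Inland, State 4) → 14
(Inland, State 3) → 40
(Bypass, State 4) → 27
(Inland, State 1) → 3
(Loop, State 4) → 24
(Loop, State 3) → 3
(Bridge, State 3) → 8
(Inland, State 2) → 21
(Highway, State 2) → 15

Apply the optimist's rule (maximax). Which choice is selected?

Row maxima: Inland=40, Bypass=33, Bridge=34, Highway=20, Loop=32
Best best-case = 40 → Inland.

Inland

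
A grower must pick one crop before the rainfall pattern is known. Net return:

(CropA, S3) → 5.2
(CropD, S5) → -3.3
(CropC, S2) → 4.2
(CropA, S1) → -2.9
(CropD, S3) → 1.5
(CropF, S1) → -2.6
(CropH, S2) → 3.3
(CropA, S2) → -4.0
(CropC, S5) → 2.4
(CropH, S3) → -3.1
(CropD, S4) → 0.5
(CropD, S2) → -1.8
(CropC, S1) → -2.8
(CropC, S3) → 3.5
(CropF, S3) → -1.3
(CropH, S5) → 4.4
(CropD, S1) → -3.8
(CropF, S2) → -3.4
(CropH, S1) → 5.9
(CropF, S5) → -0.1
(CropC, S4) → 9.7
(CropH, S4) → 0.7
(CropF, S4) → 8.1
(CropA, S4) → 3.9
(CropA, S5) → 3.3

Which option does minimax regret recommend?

Column bests: S1=5.9, S2=4.2, S3=5.2, S4=9.7, S5=4.4.
CropF regrets: 8.5, 7.6, 6.5, 1.6, 4.5 → max 8.5
CropH regrets: 0.0, 0.9, 8.3, 9.0, 0.0 → max 9.0
CropD regrets: 9.7, 6.0, 3.7, 9.2, 7.7 → max 9.7
CropC regrets: 8.7, 0.0, 1.7, 0.0, 2.0 → max 8.7
CropA regrets: 8.8, 8.2, 0.0, 5.8, 1.1 → max 8.8
Smallest max regret = 8.5 → CropF.

CropF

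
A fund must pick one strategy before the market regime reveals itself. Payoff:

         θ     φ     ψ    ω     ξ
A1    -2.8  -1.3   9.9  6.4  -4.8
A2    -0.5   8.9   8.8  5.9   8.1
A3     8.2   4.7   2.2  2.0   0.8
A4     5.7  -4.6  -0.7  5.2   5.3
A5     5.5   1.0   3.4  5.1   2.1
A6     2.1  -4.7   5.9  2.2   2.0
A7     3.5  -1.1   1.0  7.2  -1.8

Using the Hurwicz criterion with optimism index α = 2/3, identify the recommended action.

A1: 2/3·9.9 + 1/3·(-4.8) = 5
A2: 2/3·8.9 + 1/3·(-0.5) = 173/30
A3: 2/3·8.2 + 1/3·0.8 = 86/15
A4: 2/3·5.7 + 1/3·(-4.6) = 34/15
A5: 2/3·5.5 + 1/3·1.0 = 4
A6: 2/3·5.9 + 1/3·(-4.7) = 71/30
A7: 2/3·7.2 + 1/3·(-1.8) = 4.2
Highest Hurwicz score = 173/30 → A2.

A2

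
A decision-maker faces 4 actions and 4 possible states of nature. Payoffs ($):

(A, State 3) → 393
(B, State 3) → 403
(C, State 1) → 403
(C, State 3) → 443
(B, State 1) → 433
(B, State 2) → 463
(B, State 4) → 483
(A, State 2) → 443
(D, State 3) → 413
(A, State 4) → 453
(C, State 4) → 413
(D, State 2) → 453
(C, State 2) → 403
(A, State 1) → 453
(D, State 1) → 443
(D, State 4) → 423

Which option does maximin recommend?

D

Row minima: A=393, B=403, C=403, D=413
Best worst-case = 413 → D.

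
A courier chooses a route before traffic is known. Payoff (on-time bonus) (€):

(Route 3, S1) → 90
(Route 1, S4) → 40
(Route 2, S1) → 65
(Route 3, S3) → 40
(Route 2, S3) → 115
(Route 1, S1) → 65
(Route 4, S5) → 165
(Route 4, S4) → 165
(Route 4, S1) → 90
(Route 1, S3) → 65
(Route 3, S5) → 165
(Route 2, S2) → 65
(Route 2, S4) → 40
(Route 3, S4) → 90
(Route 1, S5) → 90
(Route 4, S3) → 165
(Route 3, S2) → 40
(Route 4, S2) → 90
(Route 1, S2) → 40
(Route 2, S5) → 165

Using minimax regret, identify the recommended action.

Column bests: S1=90, S2=90, S3=165, S4=165, S5=165.
Route 1 regrets: 25, 50, 100, 125, 75 → max 125
Route 2 regrets: 25, 25, 50, 125, 0 → max 125
Route 3 regrets: 0, 50, 125, 75, 0 → max 125
Route 4 regrets: 0, 0, 0, 0, 0 → max 0
Smallest max regret = 0 → Route 4.

Route 4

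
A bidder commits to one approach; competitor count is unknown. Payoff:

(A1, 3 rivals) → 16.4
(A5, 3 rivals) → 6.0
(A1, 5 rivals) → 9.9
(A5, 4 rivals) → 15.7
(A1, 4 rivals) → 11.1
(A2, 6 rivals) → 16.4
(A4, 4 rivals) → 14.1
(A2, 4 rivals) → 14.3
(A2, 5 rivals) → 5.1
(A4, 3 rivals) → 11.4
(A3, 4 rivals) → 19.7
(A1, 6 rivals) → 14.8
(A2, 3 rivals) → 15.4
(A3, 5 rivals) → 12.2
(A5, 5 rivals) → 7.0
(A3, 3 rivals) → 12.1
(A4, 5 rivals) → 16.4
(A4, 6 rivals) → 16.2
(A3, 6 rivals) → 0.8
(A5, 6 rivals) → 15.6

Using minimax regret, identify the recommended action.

Column bests: 3 rivals=16.4, 4 rivals=19.7, 5 rivals=16.4, 6 rivals=16.4.
A1 regrets: 0.0, 8.6, 6.5, 1.6 → max 8.6
A2 regrets: 1.0, 5.4, 11.3, 0.0 → max 11.3
A3 regrets: 4.3, 0.0, 4.2, 15.6 → max 15.6
A4 regrets: 5.0, 5.6, 0.0, 0.2 → max 5.6
A5 regrets: 10.4, 4.0, 9.4, 0.8 → max 10.4
Smallest max regret = 5.6 → A4.

A4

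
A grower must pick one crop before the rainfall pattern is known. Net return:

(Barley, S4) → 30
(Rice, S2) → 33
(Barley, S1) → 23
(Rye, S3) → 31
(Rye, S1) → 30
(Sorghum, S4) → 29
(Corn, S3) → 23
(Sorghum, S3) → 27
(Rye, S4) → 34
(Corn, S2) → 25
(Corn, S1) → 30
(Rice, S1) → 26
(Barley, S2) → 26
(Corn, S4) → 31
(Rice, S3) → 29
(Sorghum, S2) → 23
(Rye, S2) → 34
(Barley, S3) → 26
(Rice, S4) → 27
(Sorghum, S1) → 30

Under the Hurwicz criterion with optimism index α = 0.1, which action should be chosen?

Rye

Corn: 0.1·31 + 0.9·23 = 23.8
Rice: 0.1·33 + 0.9·26 = 26.7
Barley: 0.1·30 + 0.9·23 = 23.7
Sorghum: 0.1·30 + 0.9·23 = 23.7
Rye: 0.1·34 + 0.9·30 = 30.4
Highest Hurwicz score = 30.4 → Rye.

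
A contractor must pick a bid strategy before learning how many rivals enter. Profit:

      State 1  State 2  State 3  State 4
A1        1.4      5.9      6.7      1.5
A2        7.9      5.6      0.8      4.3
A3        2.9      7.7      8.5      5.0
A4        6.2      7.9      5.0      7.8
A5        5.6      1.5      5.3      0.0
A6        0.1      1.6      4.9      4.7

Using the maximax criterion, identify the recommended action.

A3

Row maxima: A1=6.7, A2=7.9, A3=8.5, A4=7.9, A5=5.6, A6=4.9
Best best-case = 8.5 → A3.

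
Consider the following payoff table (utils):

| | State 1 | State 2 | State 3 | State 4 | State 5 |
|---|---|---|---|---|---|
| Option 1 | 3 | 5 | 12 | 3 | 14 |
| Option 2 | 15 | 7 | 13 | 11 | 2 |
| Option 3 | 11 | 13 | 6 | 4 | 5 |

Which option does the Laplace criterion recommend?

Row averages: Option 1=7.4, Option 2=9.6, Option 3=7.8
Highest average = 9.6 → Option 2.

Option 2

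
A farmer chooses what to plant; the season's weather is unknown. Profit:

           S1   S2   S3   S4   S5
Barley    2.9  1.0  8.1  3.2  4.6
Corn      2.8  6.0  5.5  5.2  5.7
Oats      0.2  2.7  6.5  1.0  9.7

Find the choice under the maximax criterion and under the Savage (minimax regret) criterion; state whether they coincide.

Row maxima: Barley=8.1, Corn=6.0, Oats=9.7
Best best-case = 9.7 → Oats.
Column bests: S1=2.9, S2=6.0, S3=8.1, S4=5.2, S5=9.7.
Barley regrets: 0.0, 5.0, 0.0, 2.0, 5.1 → max 5.1
Corn regrets: 0.1, 0.0, 2.6, 0.0, 4.0 → max 4.0
Oats regrets: 2.7, 3.3, 1.6, 4.2, 0.0 → max 4.2
Smallest max regret = 4.0 → Corn.

maximax → Oats; minimax regret → Corn (disagree)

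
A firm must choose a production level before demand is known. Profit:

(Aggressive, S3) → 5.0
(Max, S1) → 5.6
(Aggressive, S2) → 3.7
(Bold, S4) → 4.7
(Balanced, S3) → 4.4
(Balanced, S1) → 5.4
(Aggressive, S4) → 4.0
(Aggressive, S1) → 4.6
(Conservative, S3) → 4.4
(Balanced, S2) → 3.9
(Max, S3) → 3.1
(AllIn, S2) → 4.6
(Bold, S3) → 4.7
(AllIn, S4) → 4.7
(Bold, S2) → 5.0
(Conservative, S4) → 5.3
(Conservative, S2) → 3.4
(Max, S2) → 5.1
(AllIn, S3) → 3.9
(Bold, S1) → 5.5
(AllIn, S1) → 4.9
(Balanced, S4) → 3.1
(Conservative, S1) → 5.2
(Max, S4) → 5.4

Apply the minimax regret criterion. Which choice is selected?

Bold

Column bests: S1=5.6, S2=5.1, S3=5.0, S4=5.4.
Conservative regrets: 0.4, 1.7, 0.6, 0.1 → max 1.7
Balanced regrets: 0.2, 1.2, 0.6, 2.3 → max 2.3
Aggressive regrets: 1.0, 1.4, 0.0, 1.4 → max 1.4
Bold regrets: 0.1, 0.1, 0.3, 0.7 → max 0.7
AllIn regrets: 0.7, 0.5, 1.1, 0.7 → max 1.1
Max regrets: 0.0, 0.0, 1.9, 0.0 → max 1.9
Smallest max regret = 0.7 → Bold.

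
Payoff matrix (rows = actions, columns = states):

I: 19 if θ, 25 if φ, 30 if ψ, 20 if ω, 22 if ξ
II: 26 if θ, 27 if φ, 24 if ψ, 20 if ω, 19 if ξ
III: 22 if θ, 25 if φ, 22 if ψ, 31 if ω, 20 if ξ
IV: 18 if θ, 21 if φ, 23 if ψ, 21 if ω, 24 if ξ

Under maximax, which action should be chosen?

Row maxima: I=30, II=27, III=31, IV=24
Best best-case = 31 → III.

III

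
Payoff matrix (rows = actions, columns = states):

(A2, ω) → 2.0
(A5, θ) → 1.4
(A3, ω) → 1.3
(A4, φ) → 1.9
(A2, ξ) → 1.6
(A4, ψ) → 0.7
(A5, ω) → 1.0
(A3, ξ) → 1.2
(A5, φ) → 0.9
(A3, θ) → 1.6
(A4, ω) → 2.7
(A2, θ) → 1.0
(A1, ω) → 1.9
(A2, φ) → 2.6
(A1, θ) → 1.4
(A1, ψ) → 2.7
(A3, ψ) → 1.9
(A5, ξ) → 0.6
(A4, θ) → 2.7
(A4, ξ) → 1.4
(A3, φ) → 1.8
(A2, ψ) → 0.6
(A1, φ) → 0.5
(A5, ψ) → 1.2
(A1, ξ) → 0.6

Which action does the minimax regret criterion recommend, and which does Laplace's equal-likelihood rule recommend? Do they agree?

Column bests: θ=2.7, φ=2.6, ψ=2.7, ω=2.7, ξ=1.6.
A1 regrets: 1.3, 2.1, 0.0, 0.8, 1.0 → max 2.1
A2 regrets: 1.7, 0.0, 2.1, 0.7, 0.0 → max 2.1
A3 regrets: 1.1, 0.8, 0.8, 1.4, 0.4 → max 1.4
A4 regrets: 0.0, 0.7, 2.0, 0.0, 0.2 → max 2.0
A5 regrets: 1.3, 1.7, 1.5, 1.7, 1.0 → max 1.7
Smallest max regret = 1.4 → A3.
Row averages: A1=1.42, A2=1.56, A3=1.56, A4=1.88, A5=1.02
Highest average = 1.88 → A4.

minimax regret → A3; laplace → A4 (disagree)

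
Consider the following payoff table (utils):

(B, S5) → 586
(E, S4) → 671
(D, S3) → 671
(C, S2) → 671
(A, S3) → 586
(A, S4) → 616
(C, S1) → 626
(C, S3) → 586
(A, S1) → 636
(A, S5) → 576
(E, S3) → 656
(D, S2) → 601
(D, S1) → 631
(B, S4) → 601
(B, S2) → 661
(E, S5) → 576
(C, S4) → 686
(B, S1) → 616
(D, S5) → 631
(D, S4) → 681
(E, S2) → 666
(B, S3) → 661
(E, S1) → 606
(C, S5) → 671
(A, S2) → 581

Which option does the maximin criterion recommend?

D

Row minima: A=576, B=586, C=586, D=601, E=576
Best worst-case = 601 → D.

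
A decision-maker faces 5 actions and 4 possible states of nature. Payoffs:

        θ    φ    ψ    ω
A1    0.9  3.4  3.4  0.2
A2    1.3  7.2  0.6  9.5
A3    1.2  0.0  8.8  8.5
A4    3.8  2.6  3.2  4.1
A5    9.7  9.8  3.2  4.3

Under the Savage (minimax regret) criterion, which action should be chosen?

A5

Column bests: θ=9.7, φ=9.8, ψ=8.8, ω=9.5.
A1 regrets: 8.8, 6.4, 5.4, 9.3 → max 9.3
A2 regrets: 8.4, 2.6, 8.2, 0.0 → max 8.4
A3 regrets: 8.5, 9.8, 0.0, 1.0 → max 9.8
A4 regrets: 5.9, 7.2, 5.6, 5.4 → max 7.2
A5 regrets: 0.0, 0.0, 5.6, 5.2 → max 5.6
Smallest max regret = 5.6 → A5.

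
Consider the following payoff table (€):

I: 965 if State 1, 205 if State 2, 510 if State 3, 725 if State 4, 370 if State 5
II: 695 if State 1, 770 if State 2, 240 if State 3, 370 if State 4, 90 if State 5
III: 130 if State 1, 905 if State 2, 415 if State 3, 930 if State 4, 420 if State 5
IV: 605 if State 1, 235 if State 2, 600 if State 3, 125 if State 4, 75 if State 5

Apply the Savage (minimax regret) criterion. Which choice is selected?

II

Column bests: State 1=965, State 2=905, State 3=600, State 4=930, State 5=420.
I regrets: 0, 700, 90, 205, 50 → max 700
II regrets: 270, 135, 360, 560, 330 → max 560
III regrets: 835, 0, 185, 0, 0 → max 835
IV regrets: 360, 670, 0, 805, 345 → max 805
Smallest max regret = 560 → II.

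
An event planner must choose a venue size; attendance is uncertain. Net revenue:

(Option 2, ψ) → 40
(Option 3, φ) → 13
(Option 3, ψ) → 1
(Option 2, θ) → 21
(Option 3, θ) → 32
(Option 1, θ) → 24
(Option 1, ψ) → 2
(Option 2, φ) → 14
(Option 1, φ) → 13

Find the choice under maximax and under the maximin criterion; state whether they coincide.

Row maxima: Option 1=24, Option 2=40, Option 3=32
Best best-case = 40 → Option 2.
Row minima: Option 1=2, Option 2=14, Option 3=1
Best worst-case = 14 → Option 2.

maximax → Option 2; maximin → Option 2 (agree)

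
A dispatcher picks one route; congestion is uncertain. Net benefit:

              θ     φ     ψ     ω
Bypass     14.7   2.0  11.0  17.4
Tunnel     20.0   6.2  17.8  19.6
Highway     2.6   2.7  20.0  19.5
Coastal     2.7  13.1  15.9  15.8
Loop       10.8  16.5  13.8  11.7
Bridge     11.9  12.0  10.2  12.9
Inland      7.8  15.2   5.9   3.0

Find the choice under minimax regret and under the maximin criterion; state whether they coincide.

Column bests: θ=20.0, φ=16.5, ψ=20.0, ω=19.6.
Bypass regrets: 5.3, 14.5, 9.0, 2.2 → max 14.5
Tunnel regrets: 0.0, 10.3, 2.2, 0.0 → max 10.3
Highway regrets: 17.4, 13.8, 0.0, 0.1 → max 17.4
Coastal regrets: 17.3, 3.4, 4.1, 3.8 → max 17.3
Loop regrets: 9.2, 0.0, 6.2, 7.9 → max 9.2
Bridge regrets: 8.1, 4.5, 9.8, 6.7 → max 9.8
Inland regrets: 12.2, 1.3, 14.1, 16.6 → max 16.6
Smallest max regret = 9.2 → Loop.
Row minima: Bypass=2.0, Tunnel=6.2, Highway=2.6, Coastal=2.7, Loop=10.8, Bridge=10.2, Inland=3.0
Best worst-case = 10.8 → Loop.

minimax regret → Loop; maximin → Loop (agree)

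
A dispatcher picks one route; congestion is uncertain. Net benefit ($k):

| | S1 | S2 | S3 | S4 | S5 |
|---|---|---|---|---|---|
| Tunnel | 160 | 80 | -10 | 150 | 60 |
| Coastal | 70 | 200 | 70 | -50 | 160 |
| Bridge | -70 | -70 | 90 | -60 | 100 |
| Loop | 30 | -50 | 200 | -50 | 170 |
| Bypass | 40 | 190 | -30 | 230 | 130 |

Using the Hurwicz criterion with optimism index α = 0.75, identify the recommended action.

Bypass

Tunnel: 0.75·160 + 0.25·(-10) = 117.5
Coastal: 0.75·200 + 0.25·(-50) = 137.5
Bridge: 0.75·100 + 0.25·(-70) = 57.5
Loop: 0.75·200 + 0.25·(-50) = 137.5
Bypass: 0.75·230 + 0.25·(-30) = 165
Highest Hurwicz score = 165 → Bypass.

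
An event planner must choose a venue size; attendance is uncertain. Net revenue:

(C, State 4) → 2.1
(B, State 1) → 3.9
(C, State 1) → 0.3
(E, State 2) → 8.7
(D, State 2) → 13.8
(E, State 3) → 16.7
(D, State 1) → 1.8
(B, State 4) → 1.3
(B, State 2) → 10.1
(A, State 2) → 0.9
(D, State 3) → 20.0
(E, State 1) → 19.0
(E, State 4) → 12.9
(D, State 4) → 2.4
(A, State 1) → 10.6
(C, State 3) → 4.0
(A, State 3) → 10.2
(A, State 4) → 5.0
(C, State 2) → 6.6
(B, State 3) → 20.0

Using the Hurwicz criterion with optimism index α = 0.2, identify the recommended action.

E

A: 0.2·10.6 + 0.8·0.9 = 2.84
B: 0.2·20.0 + 0.8·1.3 = 5.04
C: 0.2·6.6 + 0.8·0.3 = 1.56
D: 0.2·20.0 + 0.8·1.8 = 5.44
E: 0.2·19.0 + 0.8·8.7 = 10.76
Highest Hurwicz score = 10.76 → E.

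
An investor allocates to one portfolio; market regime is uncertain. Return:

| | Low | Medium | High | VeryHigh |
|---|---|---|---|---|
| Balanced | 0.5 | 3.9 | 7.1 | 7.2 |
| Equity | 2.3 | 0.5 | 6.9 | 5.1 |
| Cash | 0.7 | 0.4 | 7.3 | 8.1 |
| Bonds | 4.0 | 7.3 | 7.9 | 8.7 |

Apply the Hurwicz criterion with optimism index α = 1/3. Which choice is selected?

Bonds

Balanced: 1/3·7.2 + 2/3·0.5 = 41/15
Equity: 1/3·6.9 + 2/3·0.5 = 79/30
Cash: 1/3·8.1 + 2/3·0.4 = 89/30
Bonds: 1/3·8.7 + 2/3·4.0 = 167/30
Highest Hurwicz score = 167/30 → Bonds.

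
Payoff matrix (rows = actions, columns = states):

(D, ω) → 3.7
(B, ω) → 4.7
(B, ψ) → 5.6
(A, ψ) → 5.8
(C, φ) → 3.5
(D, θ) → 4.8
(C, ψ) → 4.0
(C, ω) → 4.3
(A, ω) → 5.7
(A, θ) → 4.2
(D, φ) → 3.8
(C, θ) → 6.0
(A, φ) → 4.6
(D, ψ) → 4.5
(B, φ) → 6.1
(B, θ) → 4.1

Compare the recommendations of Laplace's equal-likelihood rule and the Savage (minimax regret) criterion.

laplace → B; minimax regret → A (disagree)

Row averages: A=5.075, B=5.125, C=4.45, D=4.2
Highest average = 5.125 → B.
Column bests: θ=6.0, φ=6.1, ψ=5.8, ω=5.7.
A regrets: 1.8, 1.5, 0.0, 0.0 → max 1.8
B regrets: 1.9, 0.0, 0.2, 1.0 → max 1.9
C regrets: 0.0, 2.6, 1.8, 1.4 → max 2.6
D regrets: 1.2, 2.3, 1.3, 2.0 → max 2.3
Smallest max regret = 1.8 → A.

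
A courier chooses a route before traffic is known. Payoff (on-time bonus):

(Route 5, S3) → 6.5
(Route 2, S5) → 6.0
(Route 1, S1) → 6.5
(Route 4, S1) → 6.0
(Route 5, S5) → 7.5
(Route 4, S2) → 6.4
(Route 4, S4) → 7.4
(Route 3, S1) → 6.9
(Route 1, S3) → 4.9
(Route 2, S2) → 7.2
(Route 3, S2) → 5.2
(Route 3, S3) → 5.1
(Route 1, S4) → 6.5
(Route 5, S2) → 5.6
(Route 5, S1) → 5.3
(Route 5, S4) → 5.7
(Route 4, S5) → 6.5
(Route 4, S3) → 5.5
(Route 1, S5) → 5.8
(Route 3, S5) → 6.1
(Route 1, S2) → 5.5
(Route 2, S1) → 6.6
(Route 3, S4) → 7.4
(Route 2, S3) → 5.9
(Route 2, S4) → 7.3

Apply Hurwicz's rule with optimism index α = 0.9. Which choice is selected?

Route 5

Route 1: 0.9·6.5 + 0.1·4.9 = 6.34
Route 2: 0.9·7.3 + 0.1·5.9 = 7.16
Route 3: 0.9·7.4 + 0.1·5.1 = 7.17
Route 4: 0.9·7.4 + 0.1·5.5 = 7.21
Route 5: 0.9·7.5 + 0.1·5.3 = 7.28
Highest Hurwicz score = 7.28 → Route 5.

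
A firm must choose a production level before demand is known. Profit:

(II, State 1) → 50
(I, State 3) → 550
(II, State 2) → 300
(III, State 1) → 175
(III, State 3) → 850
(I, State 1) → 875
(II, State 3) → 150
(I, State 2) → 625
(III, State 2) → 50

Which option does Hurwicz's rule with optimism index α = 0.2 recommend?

I: 0.2·875 + 0.8·550 = 615
II: 0.2·300 + 0.8·50 = 100
III: 0.2·850 + 0.8·50 = 210
Highest Hurwicz score = 615 → I.

I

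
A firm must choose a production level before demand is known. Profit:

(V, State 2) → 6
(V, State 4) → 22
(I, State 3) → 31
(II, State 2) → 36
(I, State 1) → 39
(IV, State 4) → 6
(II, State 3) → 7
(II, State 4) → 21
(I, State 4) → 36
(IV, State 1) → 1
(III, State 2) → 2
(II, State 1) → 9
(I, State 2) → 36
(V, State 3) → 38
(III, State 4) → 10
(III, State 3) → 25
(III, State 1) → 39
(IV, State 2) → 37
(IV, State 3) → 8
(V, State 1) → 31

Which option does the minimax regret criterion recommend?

Column bests: State 1=39, State 2=37, State 3=38, State 4=36.
I regrets: 0, 1, 7, 0 → max 7
II regrets: 30, 1, 31, 15 → max 31
III regrets: 0, 35, 13, 26 → max 35
IV regrets: 38, 0, 30, 30 → max 38
V regrets: 8, 31, 0, 14 → max 31
Smallest max regret = 7 → I.

I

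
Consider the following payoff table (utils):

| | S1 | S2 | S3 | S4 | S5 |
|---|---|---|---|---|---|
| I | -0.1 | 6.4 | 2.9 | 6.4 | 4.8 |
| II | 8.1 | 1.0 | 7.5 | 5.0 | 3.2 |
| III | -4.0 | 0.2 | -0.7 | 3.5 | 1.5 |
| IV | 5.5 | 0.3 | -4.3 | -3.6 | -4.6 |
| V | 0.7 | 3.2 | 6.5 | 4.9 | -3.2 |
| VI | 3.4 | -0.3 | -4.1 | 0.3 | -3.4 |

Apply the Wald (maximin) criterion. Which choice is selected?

II

Row minima: I=-0.1, II=1.0, III=-4.0, IV=-4.6, V=-3.2, VI=-4.1
Best worst-case = 1.0 → II.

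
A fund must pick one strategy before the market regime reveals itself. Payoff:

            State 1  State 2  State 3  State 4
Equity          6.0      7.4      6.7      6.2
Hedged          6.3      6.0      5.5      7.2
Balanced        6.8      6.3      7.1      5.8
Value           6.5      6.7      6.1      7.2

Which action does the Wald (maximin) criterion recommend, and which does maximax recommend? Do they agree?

maximin → Value; maximax → Equity (disagree)

Row minima: Equity=6.0, Hedged=5.5, Balanced=5.8, Value=6.1
Best worst-case = 6.1 → Value.
Row maxima: Equity=7.4, Hedged=7.2, Balanced=7.1, Value=7.2
Best best-case = 7.4 → Equity.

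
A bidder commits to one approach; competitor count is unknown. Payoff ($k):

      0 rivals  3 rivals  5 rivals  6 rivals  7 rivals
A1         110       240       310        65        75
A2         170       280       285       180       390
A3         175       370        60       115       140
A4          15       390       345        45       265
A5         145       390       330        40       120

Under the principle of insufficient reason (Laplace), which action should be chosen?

Row averages: A1=160, A2=261, A3=172, A4=212, A5=205
Highest average = 261 → A2.

A2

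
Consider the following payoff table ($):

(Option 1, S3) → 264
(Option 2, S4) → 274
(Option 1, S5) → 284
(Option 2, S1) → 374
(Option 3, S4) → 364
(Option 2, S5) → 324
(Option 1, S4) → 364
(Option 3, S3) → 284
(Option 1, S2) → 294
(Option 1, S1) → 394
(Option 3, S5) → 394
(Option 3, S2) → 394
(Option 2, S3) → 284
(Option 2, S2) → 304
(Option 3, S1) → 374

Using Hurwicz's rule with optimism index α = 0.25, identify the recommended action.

Option 1: 0.25·394 + 0.75·264 = 296.5
Option 2: 0.25·374 + 0.75·274 = 299
Option 3: 0.25·394 + 0.75·284 = 311.5
Highest Hurwicz score = 311.5 → Option 3.

Option 3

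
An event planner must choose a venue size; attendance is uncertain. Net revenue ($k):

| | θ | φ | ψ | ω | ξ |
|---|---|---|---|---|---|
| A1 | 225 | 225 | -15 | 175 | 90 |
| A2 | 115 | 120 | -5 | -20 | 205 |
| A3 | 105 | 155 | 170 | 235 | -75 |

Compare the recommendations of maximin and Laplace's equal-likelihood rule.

Row minima: A1=-15, A2=-20, A3=-75
Best worst-case = -15 → A1.
Row averages: A1=140, A2=83, A3=118
Highest average = 140 → A1.

maximin → A1; laplace → A1 (agree)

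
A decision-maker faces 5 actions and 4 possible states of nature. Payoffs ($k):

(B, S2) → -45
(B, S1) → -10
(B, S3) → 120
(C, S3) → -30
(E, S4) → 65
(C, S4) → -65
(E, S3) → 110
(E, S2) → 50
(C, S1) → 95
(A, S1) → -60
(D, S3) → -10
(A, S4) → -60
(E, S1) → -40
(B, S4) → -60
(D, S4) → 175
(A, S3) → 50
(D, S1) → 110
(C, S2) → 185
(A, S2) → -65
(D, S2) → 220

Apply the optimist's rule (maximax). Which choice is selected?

D

Row maxima: A=50, B=120, C=185, D=220, E=110
Best best-case = 220 → D.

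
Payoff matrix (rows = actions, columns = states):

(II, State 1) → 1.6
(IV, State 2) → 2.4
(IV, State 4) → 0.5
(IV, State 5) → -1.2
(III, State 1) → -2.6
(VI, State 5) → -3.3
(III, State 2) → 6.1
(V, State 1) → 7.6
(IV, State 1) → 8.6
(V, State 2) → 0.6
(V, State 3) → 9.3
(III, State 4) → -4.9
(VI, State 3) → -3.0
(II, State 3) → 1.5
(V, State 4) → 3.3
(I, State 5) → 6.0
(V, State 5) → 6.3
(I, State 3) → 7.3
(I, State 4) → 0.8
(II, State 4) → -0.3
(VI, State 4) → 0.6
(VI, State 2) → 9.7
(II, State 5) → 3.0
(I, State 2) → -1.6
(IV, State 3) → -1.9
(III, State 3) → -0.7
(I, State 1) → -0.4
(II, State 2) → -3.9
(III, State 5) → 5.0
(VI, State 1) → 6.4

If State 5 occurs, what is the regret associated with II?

3.3

Best payoff under State 5 is 6.3.
Regret = 6.3 − 3.0 = 3.3.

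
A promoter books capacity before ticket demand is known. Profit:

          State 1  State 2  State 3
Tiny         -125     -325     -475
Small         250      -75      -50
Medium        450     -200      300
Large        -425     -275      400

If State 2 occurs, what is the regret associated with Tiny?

Best payoff under State 2 is -75.
Regret = -75 − (-325) = 250.

250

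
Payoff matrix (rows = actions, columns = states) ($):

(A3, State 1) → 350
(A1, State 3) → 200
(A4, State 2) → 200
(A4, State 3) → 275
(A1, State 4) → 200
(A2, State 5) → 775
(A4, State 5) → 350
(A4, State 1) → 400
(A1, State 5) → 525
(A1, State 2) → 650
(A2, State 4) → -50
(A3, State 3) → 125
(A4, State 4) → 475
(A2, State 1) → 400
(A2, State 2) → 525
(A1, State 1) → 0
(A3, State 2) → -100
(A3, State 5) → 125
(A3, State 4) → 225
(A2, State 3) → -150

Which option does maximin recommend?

Row minima: A1=0, A2=-150, A3=-100, A4=200
Best worst-case = 200 → A4.

A4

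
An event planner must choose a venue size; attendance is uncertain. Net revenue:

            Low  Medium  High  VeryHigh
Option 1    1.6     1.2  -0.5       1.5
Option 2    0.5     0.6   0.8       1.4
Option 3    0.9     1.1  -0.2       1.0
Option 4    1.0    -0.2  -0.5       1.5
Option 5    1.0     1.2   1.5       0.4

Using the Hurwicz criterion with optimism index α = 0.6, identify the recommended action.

Option 5

Option 1: 0.6·1.6 + 0.4·(-0.5) = 0.76
Option 2: 0.6·1.4 + 0.4·0.5 = 1.04
Option 3: 0.6·1.1 + 0.4·(-0.2) = 0.58
Option 4: 0.6·1.5 + 0.4·(-0.5) = 0.7
Option 5: 0.6·1.5 + 0.4·0.4 = 1.06
Highest Hurwicz score = 1.06 → Option 5.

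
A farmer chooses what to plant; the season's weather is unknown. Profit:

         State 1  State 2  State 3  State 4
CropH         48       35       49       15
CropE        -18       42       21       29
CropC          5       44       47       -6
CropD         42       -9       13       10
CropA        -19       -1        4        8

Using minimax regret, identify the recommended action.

CropH

Column bests: State 1=48, State 2=44, State 3=49, State 4=29.
CropH regrets: 0, 9, 0, 14 → max 14
CropE regrets: 66, 2, 28, 0 → max 66
CropC regrets: 43, 0, 2, 35 → max 43
CropD regrets: 6, 53, 36, 19 → max 53
CropA regrets: 67, 45, 45, 21 → max 67
Smallest max regret = 14 → CropH.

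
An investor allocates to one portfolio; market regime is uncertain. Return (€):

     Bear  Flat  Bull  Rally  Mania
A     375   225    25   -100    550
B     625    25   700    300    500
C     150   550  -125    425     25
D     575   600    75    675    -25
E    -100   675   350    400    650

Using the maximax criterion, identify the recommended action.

B

Row maxima: A=550, B=700, C=550, D=675, E=675
Best best-case = 700 → B.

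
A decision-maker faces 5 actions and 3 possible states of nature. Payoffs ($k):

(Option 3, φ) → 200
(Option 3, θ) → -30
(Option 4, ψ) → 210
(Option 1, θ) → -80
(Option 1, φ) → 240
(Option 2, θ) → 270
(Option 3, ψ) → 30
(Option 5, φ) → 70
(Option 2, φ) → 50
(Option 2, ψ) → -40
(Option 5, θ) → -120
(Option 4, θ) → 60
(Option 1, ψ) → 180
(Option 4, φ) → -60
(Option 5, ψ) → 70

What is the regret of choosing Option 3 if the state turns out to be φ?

40

Best payoff under φ is 240.
Regret = 240 − 200 = 40.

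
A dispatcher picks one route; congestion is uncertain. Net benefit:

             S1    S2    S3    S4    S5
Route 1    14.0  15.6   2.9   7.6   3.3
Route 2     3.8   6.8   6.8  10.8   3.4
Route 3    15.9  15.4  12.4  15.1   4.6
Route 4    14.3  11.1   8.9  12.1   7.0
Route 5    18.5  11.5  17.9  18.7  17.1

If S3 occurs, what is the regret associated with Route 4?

Best payoff under S3 is 17.9.
Regret = 17.9 − 8.9 = 9.0.

9.0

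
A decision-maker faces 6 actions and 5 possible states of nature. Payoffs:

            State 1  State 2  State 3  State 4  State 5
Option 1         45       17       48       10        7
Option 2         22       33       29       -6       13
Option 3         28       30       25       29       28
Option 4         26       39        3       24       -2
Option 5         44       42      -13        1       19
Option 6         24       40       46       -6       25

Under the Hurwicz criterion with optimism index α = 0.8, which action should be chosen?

Option 1: 0.8·48 + 0.2·7 = 39.8
Option 2: 0.8·33 + 0.2·(-6) = 25.2
Option 3: 0.8·30 + 0.2·25 = 29
Option 4: 0.8·39 + 0.2·(-2) = 30.8
Option 5: 0.8·44 + 0.2·(-13) = 32.6
Option 6: 0.8·46 + 0.2·(-6) = 35.6
Highest Hurwicz score = 39.8 → Option 1.

Option 1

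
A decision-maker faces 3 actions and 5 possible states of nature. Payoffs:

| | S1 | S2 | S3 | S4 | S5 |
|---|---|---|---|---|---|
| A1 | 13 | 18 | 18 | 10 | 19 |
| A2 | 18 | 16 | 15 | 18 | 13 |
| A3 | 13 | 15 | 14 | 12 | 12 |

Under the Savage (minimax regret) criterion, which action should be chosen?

Column bests: S1=18, S2=18, S3=18, S4=18, S5=19.
A1 regrets: 5, 0, 0, 8, 0 → max 8
A2 regrets: 0, 2, 3, 0, 6 → max 6
A3 regrets: 5, 3, 4, 6, 7 → max 7
Smallest max regret = 6 → A2.

A2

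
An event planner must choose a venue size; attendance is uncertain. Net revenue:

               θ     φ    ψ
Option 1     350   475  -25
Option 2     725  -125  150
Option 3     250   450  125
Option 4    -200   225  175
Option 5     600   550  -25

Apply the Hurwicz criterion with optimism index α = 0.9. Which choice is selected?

Option 1: 0.9·475 + 0.1·(-25) = 425
Option 2: 0.9·725 + 0.1·(-125) = 640
Option 3: 0.9·450 + 0.1·125 = 417.5
Option 4: 0.9·225 + 0.1·(-200) = 182.5
Option 5: 0.9·600 + 0.1·(-25) = 537.5
Highest Hurwicz score = 640 → Option 2.

Option 2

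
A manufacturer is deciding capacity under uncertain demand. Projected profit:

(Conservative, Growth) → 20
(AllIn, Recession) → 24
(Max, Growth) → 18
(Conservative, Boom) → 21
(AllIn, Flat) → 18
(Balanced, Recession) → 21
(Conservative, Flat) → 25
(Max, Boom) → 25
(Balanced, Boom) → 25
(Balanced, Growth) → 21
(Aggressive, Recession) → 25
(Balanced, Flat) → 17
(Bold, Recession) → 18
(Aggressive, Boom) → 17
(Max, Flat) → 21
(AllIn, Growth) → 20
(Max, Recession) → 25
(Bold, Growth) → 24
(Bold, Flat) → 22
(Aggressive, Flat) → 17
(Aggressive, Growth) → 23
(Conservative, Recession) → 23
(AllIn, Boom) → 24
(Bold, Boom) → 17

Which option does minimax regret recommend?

Conservative

Column bests: Recession=25, Flat=25, Growth=24, Boom=25.
Conservative regrets: 2, 0, 4, 4 → max 4
Balanced regrets: 4, 8, 3, 0 → max 8
Aggressive regrets: 0, 8, 1, 8 → max 8
Bold regrets: 7, 3, 0, 8 → max 8
AllIn regrets: 1, 7, 4, 1 → max 7
Max regrets: 0, 4, 6, 0 → max 6
Smallest max regret = 4 → Conservative.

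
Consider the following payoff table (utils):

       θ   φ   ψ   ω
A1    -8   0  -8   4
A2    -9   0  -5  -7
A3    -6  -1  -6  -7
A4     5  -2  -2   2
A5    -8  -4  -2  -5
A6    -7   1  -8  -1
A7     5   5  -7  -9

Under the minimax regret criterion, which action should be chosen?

A4

Column bests: θ=5, φ=5, ψ=-2, ω=4.
A1 regrets: 13, 5, 6, 0 → max 13
A2 regrets: 14, 5, 3, 11 → max 14
A3 regrets: 11, 6, 4, 11 → max 11
A4 regrets: 0, 7, 0, 2 → max 7
A5 regrets: 13, 9, 0, 9 → max 13
A6 regrets: 12, 4, 6, 5 → max 12
A7 regrets: 0, 0, 5, 13 → max 13
Smallest max regret = 7 → A4.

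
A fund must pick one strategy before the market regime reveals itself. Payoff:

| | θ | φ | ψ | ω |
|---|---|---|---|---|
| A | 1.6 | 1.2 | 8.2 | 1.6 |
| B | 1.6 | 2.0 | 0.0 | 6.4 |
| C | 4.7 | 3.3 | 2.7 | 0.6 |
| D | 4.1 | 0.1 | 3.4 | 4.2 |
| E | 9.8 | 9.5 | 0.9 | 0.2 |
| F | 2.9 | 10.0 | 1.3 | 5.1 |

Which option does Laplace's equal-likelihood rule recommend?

Row averages: A=3.15, B=2.5, C=2.825, D=2.95, E=5.1, F=4.825
Highest average = 5.1 → E.

E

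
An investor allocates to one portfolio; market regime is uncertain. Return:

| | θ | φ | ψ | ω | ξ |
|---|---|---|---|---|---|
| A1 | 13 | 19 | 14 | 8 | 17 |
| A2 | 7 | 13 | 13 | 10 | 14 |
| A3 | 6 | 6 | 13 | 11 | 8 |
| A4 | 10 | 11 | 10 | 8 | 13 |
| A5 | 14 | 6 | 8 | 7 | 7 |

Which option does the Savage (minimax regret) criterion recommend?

Column bests: θ=14, φ=19, ψ=14, ω=11, ξ=17.
A1 regrets: 1, 0, 0, 3, 0 → max 3
A2 regrets: 7, 6, 1, 1, 3 → max 7
A3 regrets: 8, 13, 1, 0, 9 → max 13
A4 regrets: 4, 8, 4, 3, 4 → max 8
A5 regrets: 0, 13, 6, 4, 10 → max 13
Smallest max regret = 3 → A1.

A1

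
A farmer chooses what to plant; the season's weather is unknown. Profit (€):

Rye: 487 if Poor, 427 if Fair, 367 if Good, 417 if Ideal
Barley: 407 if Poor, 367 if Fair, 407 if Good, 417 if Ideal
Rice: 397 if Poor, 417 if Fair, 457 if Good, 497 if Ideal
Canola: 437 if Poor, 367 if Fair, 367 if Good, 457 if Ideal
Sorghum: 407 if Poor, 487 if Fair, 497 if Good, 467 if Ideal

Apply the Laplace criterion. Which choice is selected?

Sorghum

Row averages: Rye=424.5, Barley=399.5, Rice=442, Canola=407, Sorghum=464.5
Highest average = 464.5 → Sorghum.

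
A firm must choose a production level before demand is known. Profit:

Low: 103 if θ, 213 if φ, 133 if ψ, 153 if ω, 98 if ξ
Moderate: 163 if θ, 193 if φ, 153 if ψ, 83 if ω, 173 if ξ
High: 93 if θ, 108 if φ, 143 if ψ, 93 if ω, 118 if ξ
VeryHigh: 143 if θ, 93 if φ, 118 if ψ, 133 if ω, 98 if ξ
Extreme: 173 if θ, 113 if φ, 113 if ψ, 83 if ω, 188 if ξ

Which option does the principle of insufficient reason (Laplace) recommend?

Moderate

Row averages: Low=140, Moderate=153, High=111, VeryHigh=117, Extreme=134
Highest average = 153 → Moderate.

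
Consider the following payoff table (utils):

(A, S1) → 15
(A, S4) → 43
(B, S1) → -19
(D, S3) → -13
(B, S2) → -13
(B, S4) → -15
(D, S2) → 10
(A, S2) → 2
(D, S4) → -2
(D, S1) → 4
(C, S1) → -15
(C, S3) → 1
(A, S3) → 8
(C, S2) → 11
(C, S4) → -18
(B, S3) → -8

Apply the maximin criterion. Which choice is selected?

A

Row minima: A=2, B=-19, C=-18, D=-13
Best worst-case = 2 → A.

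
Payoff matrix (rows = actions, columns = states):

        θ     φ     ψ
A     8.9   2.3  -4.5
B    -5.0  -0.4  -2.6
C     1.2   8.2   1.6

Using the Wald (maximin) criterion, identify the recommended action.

C

Row minima: A=-4.5, B=-5.0, C=1.2
Best worst-case = 1.2 → C.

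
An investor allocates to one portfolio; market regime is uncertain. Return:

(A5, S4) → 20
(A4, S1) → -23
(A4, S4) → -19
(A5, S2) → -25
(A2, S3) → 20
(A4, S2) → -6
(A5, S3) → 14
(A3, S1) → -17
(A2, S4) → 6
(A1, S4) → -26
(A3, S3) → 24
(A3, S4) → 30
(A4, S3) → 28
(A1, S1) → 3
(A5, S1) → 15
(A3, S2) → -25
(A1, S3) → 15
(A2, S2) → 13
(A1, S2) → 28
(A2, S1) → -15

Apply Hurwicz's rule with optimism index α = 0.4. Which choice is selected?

A1: 0.4·28 + 0.6·(-26) = -4.4
A2: 0.4·20 + 0.6·(-15) = -1
A3: 0.4·30 + 0.6·(-25) = -3
A4: 0.4·28 + 0.6·(-23) = -2.6
A5: 0.4·20 + 0.6·(-25) = -7
Highest Hurwicz score = -1 → A2.

A2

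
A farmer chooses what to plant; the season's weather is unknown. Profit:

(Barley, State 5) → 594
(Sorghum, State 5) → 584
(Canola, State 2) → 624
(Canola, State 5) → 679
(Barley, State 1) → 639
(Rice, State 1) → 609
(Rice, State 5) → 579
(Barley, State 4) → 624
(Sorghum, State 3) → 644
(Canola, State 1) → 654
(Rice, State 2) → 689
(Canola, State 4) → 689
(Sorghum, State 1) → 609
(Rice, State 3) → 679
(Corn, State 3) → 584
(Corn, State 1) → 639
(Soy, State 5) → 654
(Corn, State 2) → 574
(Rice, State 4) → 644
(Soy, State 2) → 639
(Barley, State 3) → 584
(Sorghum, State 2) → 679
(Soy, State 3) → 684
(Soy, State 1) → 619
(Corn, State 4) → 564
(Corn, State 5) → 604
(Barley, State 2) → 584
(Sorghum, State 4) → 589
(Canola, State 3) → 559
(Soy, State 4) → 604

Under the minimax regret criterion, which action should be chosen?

Column bests: State 1=654, State 2=689, State 3=684, State 4=689, State 5=679.
Barley regrets: 15, 105, 100, 65, 85 → max 105
Canola regrets: 0, 65, 125, 0, 0 → max 125
Sorghum regrets: 45, 10, 40, 100, 95 → max 100
Rice regrets: 45, 0, 5, 45, 100 → max 100
Corn regrets: 15, 115, 100, 125, 75 → max 125
Soy regrets: 35, 50, 0, 85, 25 → max 85
Smallest max regret = 85 → Soy.

Soy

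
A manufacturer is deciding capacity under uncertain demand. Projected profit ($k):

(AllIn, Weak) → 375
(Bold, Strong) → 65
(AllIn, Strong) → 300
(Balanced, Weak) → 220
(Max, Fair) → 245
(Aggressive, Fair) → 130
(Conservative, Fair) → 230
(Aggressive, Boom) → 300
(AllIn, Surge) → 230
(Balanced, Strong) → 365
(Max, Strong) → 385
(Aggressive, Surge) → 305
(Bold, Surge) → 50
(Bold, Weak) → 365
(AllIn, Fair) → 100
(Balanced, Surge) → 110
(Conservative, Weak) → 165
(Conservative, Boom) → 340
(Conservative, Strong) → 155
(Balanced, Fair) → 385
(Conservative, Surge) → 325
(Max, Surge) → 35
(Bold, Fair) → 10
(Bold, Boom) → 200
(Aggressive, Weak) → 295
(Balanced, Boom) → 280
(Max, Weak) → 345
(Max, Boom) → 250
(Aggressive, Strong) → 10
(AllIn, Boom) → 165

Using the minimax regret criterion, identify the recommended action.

Column bests: Weak=375, Fair=385, Strong=385, Boom=340, Surge=325.
Conservative regrets: 210, 155, 230, 0, 0 → max 230
Balanced regrets: 155, 0, 20, 60, 215 → max 215
Aggressive regrets: 80, 255, 375, 40, 20 → max 375
Bold regrets: 10, 375, 320, 140, 275 → max 375
AllIn regrets: 0, 285, 85, 175, 95 → max 285
Max regrets: 30, 140, 0, 90, 290 → max 290
Smallest max regret = 215 → Balanced.

Balanced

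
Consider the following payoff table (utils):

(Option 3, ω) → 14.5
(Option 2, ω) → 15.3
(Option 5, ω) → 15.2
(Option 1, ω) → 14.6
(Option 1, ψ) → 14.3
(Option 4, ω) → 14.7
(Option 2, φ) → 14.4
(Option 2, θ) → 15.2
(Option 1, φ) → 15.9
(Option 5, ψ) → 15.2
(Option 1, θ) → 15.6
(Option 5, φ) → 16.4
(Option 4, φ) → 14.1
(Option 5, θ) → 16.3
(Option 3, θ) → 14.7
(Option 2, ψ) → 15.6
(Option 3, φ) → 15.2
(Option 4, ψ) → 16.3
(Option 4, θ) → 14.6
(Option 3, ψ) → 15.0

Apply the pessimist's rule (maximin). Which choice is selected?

Row minima: Option 1=14.3, Option 2=14.4, Option 3=14.5, Option 4=14.1, Option 5=15.2
Best worst-case = 15.2 → Option 5.

Option 5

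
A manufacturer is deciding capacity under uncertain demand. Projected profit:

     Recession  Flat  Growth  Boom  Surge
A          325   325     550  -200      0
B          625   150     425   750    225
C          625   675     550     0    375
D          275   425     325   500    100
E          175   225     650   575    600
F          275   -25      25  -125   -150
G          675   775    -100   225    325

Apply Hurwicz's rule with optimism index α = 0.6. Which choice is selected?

A: 0.6·550 + 0.4·(-200) = 250
B: 0.6·750 + 0.4·150 = 510
C: 0.6·675 + 0.4·0 = 405
D: 0.6·500 + 0.4·100 = 340
E: 0.6·650 + 0.4·175 = 460
F: 0.6·275 + 0.4·(-150) = 105
G: 0.6·775 + 0.4·(-100) = 425
Highest Hurwicz score = 510 → B.

B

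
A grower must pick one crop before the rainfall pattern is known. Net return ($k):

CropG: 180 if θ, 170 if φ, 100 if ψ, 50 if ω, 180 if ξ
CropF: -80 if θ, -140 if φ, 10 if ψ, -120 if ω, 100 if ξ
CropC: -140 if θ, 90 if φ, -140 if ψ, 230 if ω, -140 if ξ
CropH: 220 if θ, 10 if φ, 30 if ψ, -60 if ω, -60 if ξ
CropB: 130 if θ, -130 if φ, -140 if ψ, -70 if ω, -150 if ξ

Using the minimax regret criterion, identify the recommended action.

CropG

Column bests: θ=220, φ=170, ψ=100, ω=230, ξ=180.
CropG regrets: 40, 0, 0, 180, 0 → max 180
CropF regrets: 300, 310, 90, 350, 80 → max 350
CropC regrets: 360, 80, 240, 0, 320 → max 360
CropH regrets: 0, 160, 70, 290, 240 → max 290
CropB regrets: 90, 300, 240, 300, 330 → max 330
Smallest max regret = 180 → CropG.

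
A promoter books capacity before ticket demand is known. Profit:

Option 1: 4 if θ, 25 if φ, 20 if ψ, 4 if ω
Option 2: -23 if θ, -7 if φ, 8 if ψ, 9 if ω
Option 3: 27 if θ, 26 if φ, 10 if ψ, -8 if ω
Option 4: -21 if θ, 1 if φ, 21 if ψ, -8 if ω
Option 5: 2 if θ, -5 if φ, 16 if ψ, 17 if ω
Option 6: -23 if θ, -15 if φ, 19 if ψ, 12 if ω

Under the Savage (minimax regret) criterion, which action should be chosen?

Column bests: θ=27, φ=26, ψ=21, ω=17.
Option 1 regrets: 23, 1, 1, 13 → max 23
Option 2 regrets: 50, 33, 13, 8 → max 50
Option 3 regrets: 0, 0, 11, 25 → max 25
Option 4 regrets: 48, 25, 0, 25 → max 48
Option 5 regrets: 25, 31, 5, 0 → max 31
Option 6 regrets: 50, 41, 2, 5 → max 50
Smallest max regret = 23 → Option 1.

Option 1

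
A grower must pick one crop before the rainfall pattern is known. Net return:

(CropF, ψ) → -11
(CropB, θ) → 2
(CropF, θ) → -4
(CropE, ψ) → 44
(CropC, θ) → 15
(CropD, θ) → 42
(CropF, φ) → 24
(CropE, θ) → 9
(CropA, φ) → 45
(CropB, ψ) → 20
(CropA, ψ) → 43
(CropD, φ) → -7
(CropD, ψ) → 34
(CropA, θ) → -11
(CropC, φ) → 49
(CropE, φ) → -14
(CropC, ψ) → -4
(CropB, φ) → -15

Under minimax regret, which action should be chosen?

Column bests: θ=42, φ=49, ψ=44.
CropC regrets: 27, 0, 48 → max 48
CropF regrets: 46, 25, 55 → max 55
CropE regrets: 33, 63, 0 → max 63
CropB regrets: 40, 64, 24 → max 64
CropD regrets: 0, 56, 10 → max 56
CropA regrets: 53, 4, 1 → max 53
Smallest max regret = 48 → CropC.

CropC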